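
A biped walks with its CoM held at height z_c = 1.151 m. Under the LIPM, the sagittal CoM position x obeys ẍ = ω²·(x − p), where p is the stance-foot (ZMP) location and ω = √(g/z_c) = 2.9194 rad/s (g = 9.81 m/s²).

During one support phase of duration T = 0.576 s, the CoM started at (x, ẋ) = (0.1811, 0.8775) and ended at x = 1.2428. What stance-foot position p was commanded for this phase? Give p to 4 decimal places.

ωT = 2.9194·0.576 = 1.681574; cosh(ωT) = 2.780045, sinh(ωT) = 2.593965
x(T) = p + (x₀−p)·cosh(ωT) + (ẋ₀/ω)·sinh(ωT) ⇒ p·(1 − cosh) = x(T) − x₀·cosh − (ẋ₀/ω)·sinh
numerator   = 1.2428 − (0.1811)·2.780045 − (0.8775/2.9194)·2.593965 = -0.040348
denominator = 1 − 2.780045 = -1.780045
p = -0.040348 / -1.780045 = 0.0227

p = 0.0227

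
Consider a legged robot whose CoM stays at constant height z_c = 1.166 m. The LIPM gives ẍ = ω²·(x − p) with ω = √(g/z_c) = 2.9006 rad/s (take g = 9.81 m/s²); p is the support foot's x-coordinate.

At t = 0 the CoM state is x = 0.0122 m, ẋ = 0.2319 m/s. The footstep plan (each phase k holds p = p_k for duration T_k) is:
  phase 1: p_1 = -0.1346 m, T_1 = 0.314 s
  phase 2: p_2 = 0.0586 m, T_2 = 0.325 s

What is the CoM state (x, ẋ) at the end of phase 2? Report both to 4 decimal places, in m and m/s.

phase 1: p=-0.1346, T=0.314, ωT=0.910788, cosh=1.444244, sinh=1.042037; start (x,ẋ)=(0.012200, 0.231900) → end (x,ẋ)=(0.160725, 0.778628)
phase 2: p=0.0586, T=0.325, ωT=0.942695, cosh=1.478233, sinh=1.088657; start (x,ẋ)=(0.160725, 0.778628) → end (x,ẋ)=(0.501800, 1.473480)

x = 0.5018, ẋ = 1.4735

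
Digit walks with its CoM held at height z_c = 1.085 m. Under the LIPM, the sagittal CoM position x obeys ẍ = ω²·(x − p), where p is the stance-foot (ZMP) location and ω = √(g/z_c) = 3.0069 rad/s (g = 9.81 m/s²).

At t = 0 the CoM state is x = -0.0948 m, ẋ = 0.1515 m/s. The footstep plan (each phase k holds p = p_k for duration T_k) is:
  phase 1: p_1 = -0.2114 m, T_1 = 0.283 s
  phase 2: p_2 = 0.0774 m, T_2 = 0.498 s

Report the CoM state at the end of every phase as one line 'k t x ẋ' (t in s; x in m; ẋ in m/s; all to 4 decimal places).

phase 1: p=-0.2114, T=0.283, ωT=0.850953, cosh=1.384442, sinh=0.957434; start (x,ẋ)=(-0.094800, 0.151500) → end (x,ẋ)=(-0.001735, 0.545424)
phase 2: p=0.0774, T=0.498, ωT=1.497436, cosh=2.346958, sinh=2.123255; start (x,ẋ)=(-0.001735, 0.545424) → end (x,ẋ)=(0.276813, 0.774859)

1 0.2830 -0.0017 0.5454
2 0.7810 0.2768 0.7749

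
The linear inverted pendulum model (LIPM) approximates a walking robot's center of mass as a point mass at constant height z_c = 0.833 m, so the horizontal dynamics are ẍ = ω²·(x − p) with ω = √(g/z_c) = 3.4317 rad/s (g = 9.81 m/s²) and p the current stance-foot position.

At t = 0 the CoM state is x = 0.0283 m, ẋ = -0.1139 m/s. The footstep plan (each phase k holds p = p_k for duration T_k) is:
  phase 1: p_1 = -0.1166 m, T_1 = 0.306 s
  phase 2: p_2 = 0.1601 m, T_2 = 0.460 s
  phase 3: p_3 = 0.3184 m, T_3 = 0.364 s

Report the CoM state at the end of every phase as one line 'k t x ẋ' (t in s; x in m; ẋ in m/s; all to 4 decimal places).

1 0.3060 0.0742 0.4409
2 0.7660 0.2412 0.4299
3 1.1300 0.3731 0.3870

phase 1: p=-0.1166, T=0.306, ωT=1.050100, cosh=1.603920, sinh=1.254017; start (x,ẋ)=(0.028300, -0.113900) → end (x,ẋ)=(0.074186, 0.440878)
phase 2: p=0.1601, T=0.460, ωT=1.578582, cosh=2.527172, sinh=2.320904; start (x,ẋ)=(0.074186, 0.440878) → end (x,ẋ)=(0.241153, 0.429903)
phase 3: p=0.3184, T=0.364, ωT=1.249139, cosh=1.887045, sinh=1.600293; start (x,ẋ)=(0.241153, 0.429903) → end (x,ẋ)=(0.373107, 0.387029)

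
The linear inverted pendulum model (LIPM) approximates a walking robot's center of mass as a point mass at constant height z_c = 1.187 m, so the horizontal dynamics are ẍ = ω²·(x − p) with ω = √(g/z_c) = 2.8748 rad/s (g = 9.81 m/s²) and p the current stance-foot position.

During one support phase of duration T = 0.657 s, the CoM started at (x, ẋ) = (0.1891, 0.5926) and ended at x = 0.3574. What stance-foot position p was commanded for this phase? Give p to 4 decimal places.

p = 0.3980

ωT = 2.8748·0.657 = 1.888744; cosh(ωT) = 3.381160, sinh(ωT) = 3.229898
x(T) = p + (x₀−p)·cosh(ωT) + (ẋ₀/ω)·sinh(ωT) ⇒ p·(1 − cosh) = x(T) − x₀·cosh − (ẋ₀/ω)·sinh
numerator   = 0.3574 − (0.1891)·3.381160 − (0.5926/2.8748)·3.229898 = -0.947776
denominator = 1 − 3.381160 = -2.381160
p = -0.947776 / -2.381160 = 0.3980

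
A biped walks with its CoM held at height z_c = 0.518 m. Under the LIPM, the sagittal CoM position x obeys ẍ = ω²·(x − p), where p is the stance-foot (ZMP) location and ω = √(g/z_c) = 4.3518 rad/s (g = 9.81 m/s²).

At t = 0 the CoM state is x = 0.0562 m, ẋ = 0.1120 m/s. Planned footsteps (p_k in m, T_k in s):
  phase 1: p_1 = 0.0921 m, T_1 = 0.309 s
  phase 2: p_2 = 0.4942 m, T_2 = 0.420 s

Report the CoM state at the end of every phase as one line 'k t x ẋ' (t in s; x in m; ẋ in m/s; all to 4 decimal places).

1 0.3090 0.0646 -0.0499
2 0.7290 -0.9112 -5.8235

phase 1: p=0.0921, T=0.309, ωT=1.344706, cosh=2.048838, sinh=1.788221; start (x,ẋ)=(0.056200, 0.112000) → end (x,ẋ)=(0.064569, -0.049903)
phase 2: p=0.4942, T=0.420, ωT=1.827756, cosh=3.190344, sinh=3.029570; start (x,ẋ)=(0.064569, -0.049903) → end (x,ẋ)=(-0.911211, -5.823496)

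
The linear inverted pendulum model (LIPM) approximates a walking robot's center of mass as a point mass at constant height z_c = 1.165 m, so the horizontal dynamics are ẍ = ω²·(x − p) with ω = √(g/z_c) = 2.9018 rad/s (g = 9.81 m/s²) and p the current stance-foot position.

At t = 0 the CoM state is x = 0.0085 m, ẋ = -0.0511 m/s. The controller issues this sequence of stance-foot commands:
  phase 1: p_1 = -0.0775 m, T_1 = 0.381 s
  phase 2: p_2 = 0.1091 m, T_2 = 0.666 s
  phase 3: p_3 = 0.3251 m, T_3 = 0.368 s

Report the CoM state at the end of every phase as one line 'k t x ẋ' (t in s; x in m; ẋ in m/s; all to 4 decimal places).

phase 1: p=-0.0775, T=0.381, ωT=1.105586, cosh=1.676005, sinh=1.344988; start (x,ẋ)=(0.008500, -0.051100) → end (x,ẋ)=(0.042952, 0.250004)
phase 2: p=0.1091, T=0.666, ωT=1.932599, cosh=3.526105, sinh=3.381333; start (x,ẋ)=(0.042952, 0.250004) → end (x,ẋ)=(0.167172, 0.232496)
phase 3: p=0.3251, T=0.368, ωT=1.067862, cosh=1.626448, sinh=1.282706; start (x,ẋ)=(0.167172, 0.232496) → end (x,ẋ)=(0.171011, -0.209689)

1 0.3810 0.0430 0.2500
2 1.0470 0.1672 0.2325
3 1.4150 0.1710 -0.2097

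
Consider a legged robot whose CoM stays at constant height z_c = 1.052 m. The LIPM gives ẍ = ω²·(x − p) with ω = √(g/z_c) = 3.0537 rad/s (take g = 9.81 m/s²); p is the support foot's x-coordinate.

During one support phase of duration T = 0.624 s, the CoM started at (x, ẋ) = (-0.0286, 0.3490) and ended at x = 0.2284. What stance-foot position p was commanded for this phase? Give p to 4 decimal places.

ωT = 3.0537·0.624 = 1.905509; cosh(ωT) = 3.435787, sinh(ωT) = 3.287040
x(T) = p + (x₀−p)·cosh(ωT) + (ẋ₀/ω)·sinh(ωT) ⇒ p·(1 − cosh) = x(T) − x₀·cosh − (ẋ₀/ω)·sinh
numerator   = 0.2284 − (-0.0286)·3.435787 − (0.3490/3.0537)·3.287040 = -0.049004
denominator = 1 − 3.435787 = -2.435787
p = -0.049004 / -2.435787 = 0.0201

p = 0.0201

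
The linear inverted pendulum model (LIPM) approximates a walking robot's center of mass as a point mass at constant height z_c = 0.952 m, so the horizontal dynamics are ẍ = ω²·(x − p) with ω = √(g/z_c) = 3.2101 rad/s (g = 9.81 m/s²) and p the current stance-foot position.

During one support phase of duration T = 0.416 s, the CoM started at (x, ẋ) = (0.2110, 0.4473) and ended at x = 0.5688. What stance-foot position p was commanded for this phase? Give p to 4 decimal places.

p = 0.1032

ωT = 3.2101·0.416 = 1.335402; cosh(ωT) = 2.032287, sinh(ωT) = 1.769235
x(T) = p + (x₀−p)·cosh(ωT) + (ẋ₀/ω)·sinh(ωT) ⇒ p·(1 − cosh) = x(T) − x₀·cosh − (ẋ₀/ω)·sinh
numerator   = 0.5688 − (0.2110)·2.032287 − (0.4473/3.2101)·1.769235 = -0.106540
denominator = 1 − 2.032287 = -1.032287
p = -0.106540 / -1.032287 = 0.1032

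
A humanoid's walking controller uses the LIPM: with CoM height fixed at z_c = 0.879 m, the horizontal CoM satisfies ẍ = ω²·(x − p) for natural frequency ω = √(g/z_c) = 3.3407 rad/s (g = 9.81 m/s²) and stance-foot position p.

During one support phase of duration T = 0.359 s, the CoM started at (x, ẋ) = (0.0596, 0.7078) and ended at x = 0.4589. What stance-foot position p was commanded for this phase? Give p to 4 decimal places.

p = -0.0389

ωT = 3.3407·0.359 = 1.199311; cosh(ωT) = 1.809616, sinh(ωT) = 1.508215
x(T) = p + (x₀−p)·cosh(ωT) + (ẋ₀/ω)·sinh(ωT) ⇒ p·(1 − cosh) = x(T) − x₀·cosh − (ẋ₀/ω)·sinh
numerator   = 0.4589 − (0.0596)·1.809616 − (0.7078/3.3407)·1.508215 = 0.031499
denominator = 1 − 1.809616 = -0.809616
p = 0.031499 / -0.809616 = -0.0389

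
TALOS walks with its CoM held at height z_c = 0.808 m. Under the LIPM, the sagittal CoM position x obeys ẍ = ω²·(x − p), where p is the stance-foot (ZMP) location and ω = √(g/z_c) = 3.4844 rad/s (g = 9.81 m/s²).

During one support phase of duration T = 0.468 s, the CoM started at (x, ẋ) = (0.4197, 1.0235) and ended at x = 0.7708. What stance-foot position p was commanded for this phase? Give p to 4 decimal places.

ωT = 3.4844·0.468 = 1.630699; cosh(ωT) = 2.651619, sinh(ωT) = 2.455826
x(T) = p + (x₀−p)·cosh(ωT) + (ẋ₀/ω)·sinh(ωT) ⇒ p·(1 − cosh) = x(T) − x₀·cosh − (ẋ₀/ω)·sinh
numerator   = 0.7708 − (0.4197)·2.651619 − (1.0235/3.4844)·2.455826 = -1.063453
denominator = 1 − 2.651619 = -1.651619
p = -1.063453 / -1.651619 = 0.6439

p = 0.6439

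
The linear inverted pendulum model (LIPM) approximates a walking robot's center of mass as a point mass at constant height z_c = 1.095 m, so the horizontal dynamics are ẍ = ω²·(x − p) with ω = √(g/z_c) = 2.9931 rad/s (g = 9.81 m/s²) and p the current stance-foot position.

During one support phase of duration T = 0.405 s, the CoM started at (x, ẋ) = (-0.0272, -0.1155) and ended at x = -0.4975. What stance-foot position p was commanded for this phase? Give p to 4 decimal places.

ωT = 2.9931·0.405 = 1.212206; cosh(ωT) = 1.829215, sinh(ωT) = 1.531674
x(T) = p + (x₀−p)·cosh(ωT) + (ẋ₀/ω)·sinh(ωT) ⇒ p·(1 − cosh) = x(T) − x₀·cosh − (ẋ₀/ω)·sinh
numerator   = -0.4975 − (-0.0272)·1.829215 − (-0.1155/2.9931)·1.531674 = -0.388640
denominator = 1 − 1.829215 = -0.829215
p = -0.388640 / -0.829215 = 0.4687

p = 0.4687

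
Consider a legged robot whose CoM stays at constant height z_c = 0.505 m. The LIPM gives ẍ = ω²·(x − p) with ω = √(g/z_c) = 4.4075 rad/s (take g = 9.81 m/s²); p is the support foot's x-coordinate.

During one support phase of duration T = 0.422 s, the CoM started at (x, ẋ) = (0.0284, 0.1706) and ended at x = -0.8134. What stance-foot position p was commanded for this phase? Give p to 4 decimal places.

p = 0.4490

ωT = 4.4075·0.422 = 1.859965; cosh(ωT) = 3.289595, sinh(ωT) = 3.133917
x(T) = p + (x₀−p)·cosh(ωT) + (ẋ₀/ω)·sinh(ωT) ⇒ p·(1 − cosh) = x(T) − x₀·cosh − (ẋ₀/ω)·sinh
numerator   = -0.8134 − (0.0284)·3.289595 − (0.1706/4.4075)·3.133917 = -1.028128
denominator = 1 − 3.289595 = -2.289595
p = -1.028128 / -2.289595 = 0.4490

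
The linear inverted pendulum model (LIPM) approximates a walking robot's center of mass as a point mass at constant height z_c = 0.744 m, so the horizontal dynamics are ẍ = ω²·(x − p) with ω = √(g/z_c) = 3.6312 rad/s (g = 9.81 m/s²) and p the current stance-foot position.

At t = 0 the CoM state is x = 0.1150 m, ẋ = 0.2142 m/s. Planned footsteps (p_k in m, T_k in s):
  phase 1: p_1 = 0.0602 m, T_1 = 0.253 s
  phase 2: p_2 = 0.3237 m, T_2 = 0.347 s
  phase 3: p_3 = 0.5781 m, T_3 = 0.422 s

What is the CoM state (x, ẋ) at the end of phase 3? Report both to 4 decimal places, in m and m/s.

x = 0.1304, ẋ = -1.3672

phase 1: p=0.0602, T=0.253, ωT=0.918694, cosh=1.452527, sinh=1.053487; start (x,ẋ)=(0.115000, 0.214200) → end (x,ẋ)=(0.201942, 0.520764)
phase 2: p=0.3237, T=0.347, ωT=1.260026, cosh=1.904581, sinh=1.620934; start (x,ẋ)=(0.201942, 0.520764) → end (x,ẋ)=(0.324267, 0.275181)
phase 3: p=0.5781, T=0.422, ωT=1.532366, cosh=2.422571, sinh=2.206547; start (x,ẋ)=(0.324267, 0.275181) → end (x,ẋ)=(0.130389, -1.367169)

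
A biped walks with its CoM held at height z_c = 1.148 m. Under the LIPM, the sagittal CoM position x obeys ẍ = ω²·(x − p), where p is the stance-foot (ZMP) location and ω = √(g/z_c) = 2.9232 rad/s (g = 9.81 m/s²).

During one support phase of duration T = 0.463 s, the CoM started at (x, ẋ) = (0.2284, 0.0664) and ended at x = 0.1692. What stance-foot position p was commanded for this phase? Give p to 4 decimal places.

p = 0.3226

ωT = 2.9232·0.463 = 1.353442; cosh(ωT) = 2.064537, sinh(ωT) = 1.806187
x(T) = p + (x₀−p)·cosh(ωT) + (ẋ₀/ω)·sinh(ωT) ⇒ p·(1 − cosh) = x(T) − x₀·cosh − (ẋ₀/ω)·sinh
numerator   = 0.1692 − (0.2284)·2.064537 − (0.0664/2.9232)·1.806187 = -0.343367
denominator = 1 − 2.064537 = -1.064537
p = -0.343367 / -1.064537 = 0.3226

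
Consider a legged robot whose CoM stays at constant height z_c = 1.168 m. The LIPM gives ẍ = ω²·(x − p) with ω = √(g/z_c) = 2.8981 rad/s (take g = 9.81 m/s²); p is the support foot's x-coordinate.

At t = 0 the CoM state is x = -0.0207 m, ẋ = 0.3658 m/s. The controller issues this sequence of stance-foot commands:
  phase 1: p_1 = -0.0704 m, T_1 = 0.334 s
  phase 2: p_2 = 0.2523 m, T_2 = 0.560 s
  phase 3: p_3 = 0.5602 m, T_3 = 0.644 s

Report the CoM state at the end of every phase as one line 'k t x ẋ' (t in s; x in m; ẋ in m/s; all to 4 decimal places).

1 0.3340 0.1466 0.7132
2 0.8940 0.5734 1.1318
3 1.5380 1.8362 3.8670

phase 1: p=-0.0704, T=0.334, ωT=0.967965, cosh=1.506219, sinh=1.126364; start (x,ẋ)=(-0.020700, 0.365800) → end (x,ẋ)=(0.146629, 0.713211)
phase 2: p=0.2523, T=0.560, ωT=1.622936, cosh=2.632633, sinh=2.435315; start (x,ẋ)=(0.146629, 0.713211) → end (x,ẋ)=(0.573430, 1.131824)
phase 3: p=0.5602, T=0.644, ωT=1.866376, cosh=3.309756, sinh=3.155072; start (x,ẋ)=(0.573430, 1.131824) → end (x,ẋ)=(1.836169, 3.867029)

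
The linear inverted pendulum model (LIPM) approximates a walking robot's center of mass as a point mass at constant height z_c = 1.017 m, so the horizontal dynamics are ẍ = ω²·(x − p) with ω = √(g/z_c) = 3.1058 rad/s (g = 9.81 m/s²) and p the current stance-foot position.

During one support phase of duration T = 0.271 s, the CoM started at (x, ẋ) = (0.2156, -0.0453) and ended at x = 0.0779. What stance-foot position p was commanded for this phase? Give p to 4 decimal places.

ωT = 3.1058·0.271 = 0.841672; cosh(ωT) = 1.375616, sinh(ωT) = 0.944627
x(T) = p + (x₀−p)·cosh(ωT) + (ẋ₀/ω)·sinh(ωT) ⇒ p·(1 − cosh) = x(T) − x₀·cosh − (ẋ₀/ω)·sinh
numerator   = 0.0779 − (0.2156)·1.375616 − (-0.0453/3.1058)·0.944627 = -0.204905
denominator = 1 − 1.375616 = -0.375616
p = -0.204905 / -0.375616 = 0.5455

p = 0.5455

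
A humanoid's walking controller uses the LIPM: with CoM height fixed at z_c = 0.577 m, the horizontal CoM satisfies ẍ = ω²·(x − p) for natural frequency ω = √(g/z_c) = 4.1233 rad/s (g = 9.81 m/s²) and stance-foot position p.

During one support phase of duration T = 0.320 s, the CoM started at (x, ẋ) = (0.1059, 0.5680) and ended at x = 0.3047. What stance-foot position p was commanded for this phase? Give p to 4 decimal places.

ωT = 4.1233·0.320 = 1.319456; cosh(ωT) = 2.004333, sinh(ωT) = 1.737052
x(T) = p + (x₀−p)·cosh(ωT) + (ẋ₀/ω)·sinh(ωT) ⇒ p·(1 − cosh) = x(T) − x₀·cosh − (ẋ₀/ω)·sinh
numerator   = 0.3047 − (0.1059)·2.004333 − (0.5680/4.1233)·1.737052 = -0.146844
denominator = 1 − 2.004333 = -1.004333
p = -0.146844 / -1.004333 = 0.1462

p = 0.1462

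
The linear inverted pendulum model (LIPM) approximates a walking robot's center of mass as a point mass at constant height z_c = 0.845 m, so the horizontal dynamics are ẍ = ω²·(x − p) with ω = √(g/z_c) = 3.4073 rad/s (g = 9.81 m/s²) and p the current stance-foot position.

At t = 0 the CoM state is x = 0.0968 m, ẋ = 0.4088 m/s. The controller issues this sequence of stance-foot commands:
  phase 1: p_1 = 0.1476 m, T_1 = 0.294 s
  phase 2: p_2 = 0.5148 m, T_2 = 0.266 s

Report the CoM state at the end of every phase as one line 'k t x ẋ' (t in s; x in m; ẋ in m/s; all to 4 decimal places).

phase 1: p=0.1476, T=0.294, ωT=1.001746, cosh=1.545135, sinh=1.177898; start (x,ẋ)=(0.096800, 0.408800) → end (x,ẋ)=(0.210429, 0.427768)
phase 2: p=0.5148, T=0.266, ωT=0.906342, cosh=1.439625, sinh=1.035626; start (x,ẋ)=(0.210429, 0.427768) → end (x,ẋ)=(0.206636, -0.458206)

1 0.2940 0.2104 0.4278
2 0.5600 0.2066 -0.4582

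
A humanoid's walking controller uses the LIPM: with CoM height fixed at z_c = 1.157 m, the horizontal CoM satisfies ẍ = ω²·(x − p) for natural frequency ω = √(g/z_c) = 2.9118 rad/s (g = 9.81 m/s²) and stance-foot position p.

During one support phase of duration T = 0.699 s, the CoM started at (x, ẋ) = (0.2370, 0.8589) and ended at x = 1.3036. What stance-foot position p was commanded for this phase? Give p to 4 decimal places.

p = 0.2519

ωT = 2.9118·0.699 = 2.035348; cosh(ωT) = 3.892776, sinh(ωT) = 3.762141
x(T) = p + (x₀−p)·cosh(ωT) + (ẋ₀/ω)·sinh(ωT) ⇒ p·(1 − cosh) = x(T) − x₀·cosh − (ẋ₀/ω)·sinh
numerator   = 1.3036 − (0.2370)·3.892776 − (0.8589/2.9118)·3.762141 = -0.728715
denominator = 1 − 3.892776 = -2.892776
p = -0.728715 / -2.892776 = 0.2519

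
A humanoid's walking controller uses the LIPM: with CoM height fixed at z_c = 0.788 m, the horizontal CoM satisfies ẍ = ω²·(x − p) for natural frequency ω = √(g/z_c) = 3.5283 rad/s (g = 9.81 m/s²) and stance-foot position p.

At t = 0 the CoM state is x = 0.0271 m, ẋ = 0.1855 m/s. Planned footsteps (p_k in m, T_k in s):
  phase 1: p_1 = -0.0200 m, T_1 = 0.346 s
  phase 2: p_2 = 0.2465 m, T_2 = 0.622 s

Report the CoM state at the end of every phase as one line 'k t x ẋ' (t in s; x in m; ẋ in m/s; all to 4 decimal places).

1 0.3460 0.1481 0.5989
2 0.9680 0.5520 1.1831

phase 1: p=-0.0200, T=0.346, ωT=1.220792, cosh=1.842434, sinh=1.547437; start (x,ẋ)=(0.027100, 0.185500) → end (x,ẋ)=(0.148135, 0.598929)
phase 2: p=0.2465, T=0.622, ωT=2.194603, cosh=4.543918, sinh=4.432515; start (x,ẋ)=(0.148135, 0.598929) → end (x,ẋ)=(0.551957, 1.183130)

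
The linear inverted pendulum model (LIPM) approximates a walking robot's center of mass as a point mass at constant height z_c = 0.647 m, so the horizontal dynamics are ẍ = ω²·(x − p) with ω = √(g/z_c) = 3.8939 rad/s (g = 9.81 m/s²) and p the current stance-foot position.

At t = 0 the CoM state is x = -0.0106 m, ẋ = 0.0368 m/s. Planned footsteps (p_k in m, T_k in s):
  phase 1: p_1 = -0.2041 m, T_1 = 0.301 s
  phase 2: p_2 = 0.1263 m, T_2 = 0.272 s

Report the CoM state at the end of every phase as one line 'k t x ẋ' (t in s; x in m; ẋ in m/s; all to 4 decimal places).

1 0.3010 0.1520 1.1648
2 0.5730 0.5473 2.0086

phase 1: p=-0.2041, T=0.301, ωT=1.172064, cosh=1.769188, sinh=1.459461; start (x,ẋ)=(-0.010600, 0.036800) → end (x,ẋ)=(0.152031, 1.164766)
phase 2: p=0.1263, T=0.272, ωT=1.059141, cosh=1.615323, sinh=1.268569; start (x,ẋ)=(0.152031, 1.164766) → end (x,ẋ)=(0.547325, 2.008575)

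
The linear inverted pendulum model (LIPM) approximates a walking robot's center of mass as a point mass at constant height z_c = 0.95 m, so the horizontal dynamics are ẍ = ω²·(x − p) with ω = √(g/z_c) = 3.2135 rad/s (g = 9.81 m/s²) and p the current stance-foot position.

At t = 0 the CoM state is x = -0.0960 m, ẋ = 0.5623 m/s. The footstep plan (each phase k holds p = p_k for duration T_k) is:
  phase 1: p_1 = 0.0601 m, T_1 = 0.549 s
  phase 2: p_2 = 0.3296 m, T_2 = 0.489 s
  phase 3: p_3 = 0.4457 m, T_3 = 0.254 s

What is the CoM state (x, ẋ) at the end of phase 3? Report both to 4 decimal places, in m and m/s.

phase 1: p=0.0601, T=0.549, ωT=1.764212, cosh=3.004145, sinh=2.832823; start (x,ẋ)=(-0.096000, 0.562300) → end (x,ẋ)=(0.086842, 0.268209)
phase 2: p=0.3296, T=0.489, ωT=1.571401, cosh=2.510572, sinh=2.302818; start (x,ẋ)=(0.086842, 0.268209) → end (x,ẋ)=(-0.087661, -1.123077)
phase 3: p=0.4457, T=0.254, ωT=0.816229, cosh=1.352025, sinh=0.909929; start (x,ẋ)=(-0.087661, -1.123077) → end (x,ẋ)=(-0.593426, -3.078006)

x = -0.5934, ẋ = -3.0780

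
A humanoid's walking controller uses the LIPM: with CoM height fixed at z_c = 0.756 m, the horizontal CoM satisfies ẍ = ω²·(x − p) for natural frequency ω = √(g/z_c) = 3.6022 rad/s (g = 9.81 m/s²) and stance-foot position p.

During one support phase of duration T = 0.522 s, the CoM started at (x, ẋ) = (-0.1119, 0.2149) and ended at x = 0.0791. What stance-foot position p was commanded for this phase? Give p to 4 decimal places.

ωT = 3.6022·0.522 = 1.880348; cosh(ωT) = 3.354163, sinh(ωT) = 3.201626
x(T) = p + (x₀−p)·cosh(ωT) + (ẋ₀/ω)·sinh(ωT) ⇒ p·(1 − cosh) = x(T) − x₀·cosh − (ẋ₀/ω)·sinh
numerator   = 0.0791 − (-0.1119)·3.354163 − (0.2149/3.6022)·3.201626 = 0.263428
denominator = 1 − 3.354163 = -2.354163
p = 0.263428 / -2.354163 = -0.1119

p = -0.1119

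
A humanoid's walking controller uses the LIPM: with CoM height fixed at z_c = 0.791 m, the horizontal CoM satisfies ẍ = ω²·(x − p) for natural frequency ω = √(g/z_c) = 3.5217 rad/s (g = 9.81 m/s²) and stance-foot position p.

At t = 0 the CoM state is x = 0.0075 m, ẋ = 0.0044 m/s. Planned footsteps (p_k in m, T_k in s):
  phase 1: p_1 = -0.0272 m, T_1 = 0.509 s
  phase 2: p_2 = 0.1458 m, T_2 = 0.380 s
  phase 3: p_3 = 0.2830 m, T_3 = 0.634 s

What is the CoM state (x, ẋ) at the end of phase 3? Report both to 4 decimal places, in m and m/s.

x = 0.3955, ẋ = 0.4648

phase 1: p=-0.0272, T=0.509, ωT=1.792545, cosh=3.085626, sinh=2.919091; start (x,ẋ)=(0.007500, 0.004400) → end (x,ẋ)=(0.083518, 0.370298)
phase 2: p=0.1458, T=0.380, ωT=1.338246, cosh=2.037328, sinh=1.775023; start (x,ẋ)=(0.083518, 0.370298) → end (x,ẋ)=(0.205551, 0.365090)
phase 3: p=0.2830, T=0.634, ωT=2.232758, cosh=4.716390, sinh=4.609158; start (x,ẋ)=(0.205551, 0.365090) → end (x,ẋ)=(0.395547, 0.464755)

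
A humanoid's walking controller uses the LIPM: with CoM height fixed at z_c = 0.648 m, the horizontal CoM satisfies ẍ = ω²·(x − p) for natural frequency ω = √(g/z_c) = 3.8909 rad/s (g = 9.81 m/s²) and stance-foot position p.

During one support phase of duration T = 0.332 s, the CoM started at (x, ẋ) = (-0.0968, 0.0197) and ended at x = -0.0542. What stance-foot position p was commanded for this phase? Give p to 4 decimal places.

ωT = 3.8909·0.332 = 1.291779; cosh(ωT) = 1.957018, sinh(ωT) = 1.682236
x(T) = p + (x₀−p)·cosh(ωT) + (ẋ₀/ω)·sinh(ωT) ⇒ p·(1 − cosh) = x(T) − x₀·cosh − (ẋ₀/ω)·sinh
numerator   = -0.0542 − (-0.0968)·1.957018 − (0.0197/3.8909)·1.682236 = 0.126722
denominator = 1 − 1.957018 = -0.957018
p = 0.126722 / -0.957018 = -0.1324

p = -0.1324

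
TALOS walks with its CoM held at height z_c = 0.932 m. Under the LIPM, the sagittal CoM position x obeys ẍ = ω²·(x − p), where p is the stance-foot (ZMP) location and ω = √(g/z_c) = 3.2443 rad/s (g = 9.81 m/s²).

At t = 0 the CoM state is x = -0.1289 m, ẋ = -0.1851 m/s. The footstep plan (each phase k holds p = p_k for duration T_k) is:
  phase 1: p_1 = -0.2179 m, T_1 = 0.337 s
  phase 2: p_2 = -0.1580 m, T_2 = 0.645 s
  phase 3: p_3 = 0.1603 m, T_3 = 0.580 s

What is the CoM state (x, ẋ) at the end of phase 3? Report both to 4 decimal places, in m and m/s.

phase 1: p=-0.2179, T=0.337, ωT=1.093329, cosh=1.659646, sinh=1.324547; start (x,ẋ)=(-0.128900, -0.185100) → end (x,ẋ)=(-0.145762, 0.075253)
phase 2: p=-0.1580, T=0.645, ωT=2.092573, cosh=4.114559, sinh=3.991190; start (x,ẋ)=(-0.145762, 0.075253) → end (x,ẋ)=(-0.015069, 0.468096)
phase 3: p=0.1603, T=0.580, ωT=1.881694, cosh=3.358474, sinh=3.206142; start (x,ẋ)=(-0.015069, 0.468096) → end (x,ẋ)=(0.033917, -0.252049)

x = 0.0339, ẋ = -0.2520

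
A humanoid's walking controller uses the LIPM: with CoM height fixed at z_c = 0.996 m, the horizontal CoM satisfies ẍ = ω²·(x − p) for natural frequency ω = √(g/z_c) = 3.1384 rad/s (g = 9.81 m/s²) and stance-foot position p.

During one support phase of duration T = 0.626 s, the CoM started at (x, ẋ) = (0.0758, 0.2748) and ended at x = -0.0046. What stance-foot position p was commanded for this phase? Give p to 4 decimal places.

p = 0.2224

ωT = 3.1384·0.626 = 1.964638; cosh(ωT) = 3.636270, sinh(ωT) = 3.496063
x(T) = p + (x₀−p)·cosh(ωT) + (ẋ₀/ω)·sinh(ωT) ⇒ p·(1 − cosh) = x(T) − x₀·cosh − (ẋ₀/ω)·sinh
numerator   = -0.0046 − (0.0758)·3.636270 − (0.2748/3.1384)·3.496063 = -0.586346
denominator = 1 − 3.636270 = -2.636270
p = -0.586346 / -2.636270 = 0.2224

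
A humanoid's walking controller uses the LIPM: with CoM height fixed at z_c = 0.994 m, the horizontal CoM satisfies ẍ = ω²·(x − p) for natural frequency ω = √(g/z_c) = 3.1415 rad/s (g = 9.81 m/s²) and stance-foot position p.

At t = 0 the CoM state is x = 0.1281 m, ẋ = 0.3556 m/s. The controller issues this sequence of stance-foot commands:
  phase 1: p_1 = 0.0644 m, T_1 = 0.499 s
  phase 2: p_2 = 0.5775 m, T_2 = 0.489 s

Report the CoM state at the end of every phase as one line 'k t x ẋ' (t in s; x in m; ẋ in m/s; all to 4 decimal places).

phase 1: p=0.0644, T=0.499, ωT=1.567609, cosh=2.501855, sinh=2.293312; start (x,ẋ)=(0.128100, 0.355600) → end (x,ẋ)=(0.483358, 1.348582)
phase 2: p=0.5775, T=0.489, ωT=1.536193, cosh=2.431033, sinh=2.215835; start (x,ẋ)=(0.483358, 1.348582) → end (x,ẋ)=(1.299851, 2.623123)

1 0.4990 0.4834 1.3486
2 0.9880 1.2999 2.6231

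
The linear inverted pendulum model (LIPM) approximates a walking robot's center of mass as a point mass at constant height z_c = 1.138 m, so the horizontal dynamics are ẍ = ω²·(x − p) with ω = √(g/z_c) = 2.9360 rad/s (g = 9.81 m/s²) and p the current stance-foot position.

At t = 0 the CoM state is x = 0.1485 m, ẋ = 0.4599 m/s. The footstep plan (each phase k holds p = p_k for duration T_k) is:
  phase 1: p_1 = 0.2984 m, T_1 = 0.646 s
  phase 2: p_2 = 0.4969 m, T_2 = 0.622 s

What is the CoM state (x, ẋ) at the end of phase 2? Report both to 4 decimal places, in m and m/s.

phase 1: p=0.2984, T=0.646, ωT=1.896656, cosh=3.406822, sinh=3.256752; start (x,ẋ)=(0.148500, 0.459900) → end (x,ẋ)=(0.297861, 0.133480)
phase 2: p=0.4969, T=0.622, ωT=1.826192, cosh=3.185609, sinh=3.024584; start (x,ẋ)=(0.297861, 0.133480) → end (x,ẋ)=(0.000345, -1.342291)

x = 0.0003, ẋ = -1.3423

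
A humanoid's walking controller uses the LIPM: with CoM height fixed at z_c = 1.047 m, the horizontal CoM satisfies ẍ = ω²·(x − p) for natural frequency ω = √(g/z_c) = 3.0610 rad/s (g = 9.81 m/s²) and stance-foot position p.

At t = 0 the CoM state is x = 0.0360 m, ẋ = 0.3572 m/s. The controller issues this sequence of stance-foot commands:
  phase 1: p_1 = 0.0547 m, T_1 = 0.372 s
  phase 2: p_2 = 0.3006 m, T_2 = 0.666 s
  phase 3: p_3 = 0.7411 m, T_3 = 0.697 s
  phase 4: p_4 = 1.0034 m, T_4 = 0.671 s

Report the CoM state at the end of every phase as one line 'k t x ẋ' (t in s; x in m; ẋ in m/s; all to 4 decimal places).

1 0.3720 0.1860 0.5347
2 1.0380 0.5126 0.7641
3 1.7350 0.8019 0.3594
4 2.4060 0.6549 -0.9415

phase 1: p=0.0547, T=0.372, ωT=1.138692, cosh=1.721459, sinh=1.401222; start (x,ẋ)=(0.036000, 0.357200) → end (x,ẋ)=(0.186023, 0.534698)
phase 2: p=0.3006, T=0.666, ωT=2.038626, cosh=3.905129, sinh=3.774921; start (x,ẋ)=(0.186023, 0.534698) → end (x,ẋ)=(0.512568, 0.764122)
phase 3: p=0.7411, T=0.697, ωT=2.133517, cosh=4.281467, sinh=4.163047; start (x,ẋ)=(0.512568, 0.764122) → end (x,ẋ)=(0.801874, 0.359357)
phase 4: p=1.0034, T=0.671, ωT=2.053931, cosh=3.963363, sinh=3.835133; start (x,ẋ)=(0.801874, 0.359357) → end (x,ẋ)=(0.654920, -0.941515)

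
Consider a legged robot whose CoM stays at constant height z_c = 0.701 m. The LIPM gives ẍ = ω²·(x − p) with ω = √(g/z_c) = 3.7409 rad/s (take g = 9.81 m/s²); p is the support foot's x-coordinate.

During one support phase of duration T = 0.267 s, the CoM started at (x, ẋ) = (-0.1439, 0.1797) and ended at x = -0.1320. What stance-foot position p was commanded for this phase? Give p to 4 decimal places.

p = -0.0618

ωT = 3.7409·0.267 = 0.998820; cosh(ωT) = 1.541695, sinh(ωT) = 1.173382
x(T) = p + (x₀−p)·cosh(ωT) + (ẋ₀/ω)·sinh(ωT) ⇒ p·(1 − cosh) = x(T) − x₀·cosh − (ẋ₀/ω)·sinh
numerator   = -0.1320 − (-0.1439)·1.541695 − (0.1797/3.7409)·1.173382 = 0.033485
denominator = 1 − 1.541695 = -0.541695
p = 0.033485 / -0.541695 = -0.0618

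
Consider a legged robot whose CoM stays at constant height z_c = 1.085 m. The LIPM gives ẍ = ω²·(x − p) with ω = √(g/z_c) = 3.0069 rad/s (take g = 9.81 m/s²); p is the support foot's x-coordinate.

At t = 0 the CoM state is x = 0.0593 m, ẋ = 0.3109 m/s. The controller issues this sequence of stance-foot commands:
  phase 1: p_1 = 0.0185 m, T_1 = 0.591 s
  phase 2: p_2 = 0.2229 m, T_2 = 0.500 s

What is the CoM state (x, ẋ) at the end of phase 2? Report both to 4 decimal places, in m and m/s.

x = 1.6565, ẋ = 4.4543

phase 1: p=0.0185, T=0.591, ωT=1.777078, cosh=3.040843, sinh=2.871711; start (x,ẋ)=(0.059300, 0.310900) → end (x,ẋ)=(0.439488, 1.297704)
phase 2: p=0.2229, T=0.500, ωT=1.503450, cosh=2.359770, sinh=2.137408; start (x,ẋ)=(0.439488, 1.297704) → end (x,ẋ)=(1.656452, 4.454290)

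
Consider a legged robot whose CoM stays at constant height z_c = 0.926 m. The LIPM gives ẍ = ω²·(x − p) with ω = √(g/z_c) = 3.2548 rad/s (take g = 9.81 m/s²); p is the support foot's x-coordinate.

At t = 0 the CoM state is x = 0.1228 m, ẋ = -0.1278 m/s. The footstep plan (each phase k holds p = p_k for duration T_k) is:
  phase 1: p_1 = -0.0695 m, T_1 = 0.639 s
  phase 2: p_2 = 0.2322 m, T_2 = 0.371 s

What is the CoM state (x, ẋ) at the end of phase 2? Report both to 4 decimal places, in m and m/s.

phase 1: p=-0.0695, T=0.639, ωT=2.079817, cosh=4.063979, sinh=3.939026; start (x,ẋ)=(0.122800, -0.127800) → end (x,ẋ)=(0.557337, 1.946052)
phase 2: p=0.2322, T=0.371, ωT=1.207531, cosh=1.822074, sinh=1.523140; start (x,ẋ)=(0.557337, 1.946052) → end (x,ẋ)=(1.735313, 5.157724)

x = 1.7353, ẋ = 5.1577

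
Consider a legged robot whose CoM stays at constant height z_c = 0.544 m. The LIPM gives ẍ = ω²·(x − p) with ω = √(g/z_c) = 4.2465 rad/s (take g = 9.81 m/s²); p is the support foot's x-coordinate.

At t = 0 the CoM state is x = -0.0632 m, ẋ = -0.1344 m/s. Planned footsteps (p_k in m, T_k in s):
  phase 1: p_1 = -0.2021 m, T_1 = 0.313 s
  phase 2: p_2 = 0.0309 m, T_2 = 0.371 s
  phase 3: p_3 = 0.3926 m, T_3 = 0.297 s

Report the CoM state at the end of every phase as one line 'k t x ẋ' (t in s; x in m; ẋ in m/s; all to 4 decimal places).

1 0.3130 0.0231 0.7644
2 0.6840 0.4275 1.8493
3 0.9810 1.1661 3.7664

phase 1: p=-0.2021, T=0.313, ωT=1.329155, cosh=2.021274, sinh=1.756573; start (x,ẋ)=(-0.063200, -0.134400) → end (x,ẋ)=(0.023060, 0.764436)
phase 2: p=0.0309, T=0.371, ωT=1.575452, cosh=2.519919, sinh=2.313005; start (x,ẋ)=(0.023060, 0.764436) → end (x,ẋ)=(0.427521, 1.849312)
phase 3: p=0.3926, T=0.297, ωT=1.261211, cosh=1.906501, sinh=1.623190; start (x,ẋ)=(0.427521, 1.849312) → end (x,ẋ)=(1.166062, 3.766423)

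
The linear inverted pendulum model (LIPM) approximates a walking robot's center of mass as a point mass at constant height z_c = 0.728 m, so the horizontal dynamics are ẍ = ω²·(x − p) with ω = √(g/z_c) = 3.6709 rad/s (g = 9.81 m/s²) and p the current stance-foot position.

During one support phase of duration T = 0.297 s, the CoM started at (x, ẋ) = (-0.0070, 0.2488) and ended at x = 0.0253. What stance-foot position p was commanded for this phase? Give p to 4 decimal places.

p = 0.0801

ωT = 3.6709·0.297 = 1.090257; cosh(ωT) = 1.655585, sinh(ωT) = 1.319455
x(T) = p + (x₀−p)·cosh(ωT) + (ẋ₀/ω)·sinh(ωT) ⇒ p·(1 − cosh) = x(T) − x₀·cosh − (ẋ₀/ω)·sinh
numerator   = 0.0253 − (-0.0070)·1.655585 − (0.2488/3.6709)·1.319455 = -0.052539
denominator = 1 − 1.655585 = -0.655585
p = -0.052539 / -0.655585 = 0.0801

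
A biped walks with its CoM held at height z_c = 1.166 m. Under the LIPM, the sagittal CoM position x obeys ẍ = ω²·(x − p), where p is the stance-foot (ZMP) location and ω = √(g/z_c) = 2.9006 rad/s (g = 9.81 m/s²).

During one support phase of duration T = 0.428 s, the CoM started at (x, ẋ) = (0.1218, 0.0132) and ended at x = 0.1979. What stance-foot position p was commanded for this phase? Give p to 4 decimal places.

p = 0.0431

ωT = 2.9006·0.428 = 1.241457; cosh(ωT) = 1.874807, sinh(ωT) = 1.585844
x(T) = p + (x₀−p)·cosh(ωT) + (ẋ₀/ω)·sinh(ωT) ⇒ p·(1 − cosh) = x(T) − x₀·cosh − (ẋ₀/ω)·sinh
numerator   = 0.1979 − (0.1218)·1.874807 − (0.0132/2.9006)·1.585844 = -0.037668
denominator = 1 − 1.874807 = -0.874807
p = -0.037668 / -0.874807 = 0.0431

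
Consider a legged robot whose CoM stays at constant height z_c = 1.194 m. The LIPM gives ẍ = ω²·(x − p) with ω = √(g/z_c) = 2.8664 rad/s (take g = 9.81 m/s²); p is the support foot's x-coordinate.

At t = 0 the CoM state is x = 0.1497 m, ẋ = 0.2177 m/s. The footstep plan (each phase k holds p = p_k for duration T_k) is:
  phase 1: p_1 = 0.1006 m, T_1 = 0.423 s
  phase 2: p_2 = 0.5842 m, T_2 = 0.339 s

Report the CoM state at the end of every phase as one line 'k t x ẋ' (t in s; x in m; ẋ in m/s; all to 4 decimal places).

1 0.4230 0.3068 0.6140
2 0.7620 0.4077 0.0273

phase 1: p=0.1006, T=0.423, ωT=1.212487, cosh=1.829646, sinh=1.532190; start (x,ẋ)=(0.149700, 0.217700) → end (x,ẋ)=(0.306804, 0.613955)
phase 2: p=0.5842, T=0.339, ωT=0.971710, cosh=1.510447, sinh=1.132011; start (x,ẋ)=(0.306804, 0.613955) → end (x,ẋ)=(0.407673, 0.027251)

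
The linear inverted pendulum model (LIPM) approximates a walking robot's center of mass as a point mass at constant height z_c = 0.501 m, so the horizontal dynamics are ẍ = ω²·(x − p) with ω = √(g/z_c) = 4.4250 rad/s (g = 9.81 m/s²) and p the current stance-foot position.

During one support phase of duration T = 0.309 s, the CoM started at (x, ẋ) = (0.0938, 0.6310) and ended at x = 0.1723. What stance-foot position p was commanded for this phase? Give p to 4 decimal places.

p = 0.2619

ωT = 4.4250·0.309 = 1.367325; cosh(ωT) = 2.089813, sinh(ωT) = 1.835025
x(T) = p + (x₀−p)·cosh(ωT) + (ẋ₀/ω)·sinh(ωT) ⇒ p·(1 − cosh) = x(T) − x₀·cosh − (ẋ₀/ω)·sinh
numerator   = 0.1723 − (0.0938)·2.089813 − (0.6310/4.4250)·1.835025 = -0.285397
denominator = 1 − 2.089813 = -1.089813
p = -0.285397 / -1.089813 = 0.2619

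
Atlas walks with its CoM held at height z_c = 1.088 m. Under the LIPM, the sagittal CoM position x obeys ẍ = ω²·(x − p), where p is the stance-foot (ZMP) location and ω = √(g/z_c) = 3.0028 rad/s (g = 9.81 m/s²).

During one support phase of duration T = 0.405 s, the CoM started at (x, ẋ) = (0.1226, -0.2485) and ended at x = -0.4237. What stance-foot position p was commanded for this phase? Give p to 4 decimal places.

ωT = 3.0028·0.405 = 1.216134; cosh(ωT) = 1.835246, sinh(ωT) = 1.538872
x(T) = p + (x₀−p)·cosh(ωT) + (ẋ₀/ω)·sinh(ωT) ⇒ p·(1 − cosh) = x(T) − x₀·cosh − (ẋ₀/ω)·sinh
numerator   = -0.4237 − (0.1226)·1.835246 − (-0.2485/3.0028)·1.538872 = -0.521350
denominator = 1 − 1.835246 = -0.835246
p = -0.521350 / -0.835246 = 0.6242

p = 0.6242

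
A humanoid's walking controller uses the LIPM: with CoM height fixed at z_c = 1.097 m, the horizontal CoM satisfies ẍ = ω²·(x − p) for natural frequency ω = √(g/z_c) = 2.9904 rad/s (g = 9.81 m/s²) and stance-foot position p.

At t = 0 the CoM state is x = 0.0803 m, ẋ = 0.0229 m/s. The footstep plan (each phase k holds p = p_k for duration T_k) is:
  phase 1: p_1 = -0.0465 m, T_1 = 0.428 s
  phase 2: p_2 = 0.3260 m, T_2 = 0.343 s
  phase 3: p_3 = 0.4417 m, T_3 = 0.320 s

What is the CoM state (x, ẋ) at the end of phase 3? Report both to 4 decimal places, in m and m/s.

x = 0.6487, ẋ = 0.8916

phase 1: p=-0.0465, T=0.428, ωT=1.279891, cosh=1.937158, sinh=1.659090; start (x,ẋ)=(0.080300, 0.022900) → end (x,ẋ)=(0.211837, 0.673459)
phase 2: p=0.3260, T=0.343, ωT=1.025707, cosh=1.573805, sinh=1.215262; start (x,ẋ)=(0.211837, 0.673459) → end (x,ẋ)=(0.420015, 0.645010)
phase 3: p=0.4417, T=0.320, ωT=0.956928, cosh=1.493878, sinh=1.109807; start (x,ẋ)=(0.420015, 0.645010) → end (x,ẋ)=(0.648684, 0.891599)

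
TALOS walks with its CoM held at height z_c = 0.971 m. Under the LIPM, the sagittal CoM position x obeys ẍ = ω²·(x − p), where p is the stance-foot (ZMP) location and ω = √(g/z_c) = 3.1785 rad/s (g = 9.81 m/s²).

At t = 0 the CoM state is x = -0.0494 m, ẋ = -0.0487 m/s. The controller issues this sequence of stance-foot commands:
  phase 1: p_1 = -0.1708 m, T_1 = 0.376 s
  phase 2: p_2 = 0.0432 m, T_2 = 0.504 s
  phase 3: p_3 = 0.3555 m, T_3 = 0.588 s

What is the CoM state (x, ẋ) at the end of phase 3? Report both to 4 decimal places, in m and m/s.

phase 1: p=-0.1708, T=0.376, ωT=1.195116, cosh=1.803305, sinh=1.500636; start (x,ẋ)=(-0.049400, -0.048700) → end (x,ẋ)=(0.025129, 0.491229)
phase 2: p=0.0432, T=0.504, ωT=1.601964, cosh=2.582135, sinh=2.380635; start (x,ẋ)=(0.025129, 0.491229) → end (x,ẋ)=(0.364459, 1.131680)
phase 3: p=0.3555, T=0.588, ωT=1.868958, cosh=3.317912, sinh=3.163627; start (x,ẋ)=(0.364459, 1.131680) → end (x,ẋ)=(1.511610, 3.844904)

x = 1.5116, ẋ = 3.8449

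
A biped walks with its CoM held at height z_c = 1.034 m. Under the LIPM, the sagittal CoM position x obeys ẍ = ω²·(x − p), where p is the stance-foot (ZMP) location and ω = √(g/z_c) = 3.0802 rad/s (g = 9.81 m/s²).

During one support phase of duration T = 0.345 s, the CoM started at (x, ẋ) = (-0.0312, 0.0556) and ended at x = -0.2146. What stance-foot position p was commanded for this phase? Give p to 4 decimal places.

ωT = 3.0802·0.345 = 1.062669; cosh(ωT) = 1.619809, sinh(ωT) = 1.274276
x(T) = p + (x₀−p)·cosh(ωT) + (ẋ₀/ω)·sinh(ωT) ⇒ p·(1 − cosh) = x(T) − x₀·cosh − (ẋ₀/ω)·sinh
numerator   = -0.2146 − (-0.0312)·1.619809 − (0.0556/3.0802)·1.274276 = -0.187064
denominator = 1 − 1.619809 = -0.619809
p = -0.187064 / -0.619809 = 0.3018

p = 0.3018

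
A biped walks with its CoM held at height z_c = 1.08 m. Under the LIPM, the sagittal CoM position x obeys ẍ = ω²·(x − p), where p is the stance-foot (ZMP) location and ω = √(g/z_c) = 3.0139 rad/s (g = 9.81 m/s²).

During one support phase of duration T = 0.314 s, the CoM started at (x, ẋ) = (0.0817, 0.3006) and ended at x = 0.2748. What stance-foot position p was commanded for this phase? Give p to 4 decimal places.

p = -0.0924

ωT = 3.0139·0.314 = 0.946365; cosh(ωT) = 1.482238, sinh(ωT) = 1.094089
x(T) = p + (x₀−p)·cosh(ωT) + (ẋ₀/ω)·sinh(ωT) ⇒ p·(1 − cosh) = x(T) − x₀·cosh − (ẋ₀/ω)·sinh
numerator   = 0.2748 − (0.0817)·1.482238 − (0.3006/3.0139)·1.094089 = 0.044579
denominator = 1 − 1.482238 = -0.482238
p = 0.044579 / -0.482238 = -0.0924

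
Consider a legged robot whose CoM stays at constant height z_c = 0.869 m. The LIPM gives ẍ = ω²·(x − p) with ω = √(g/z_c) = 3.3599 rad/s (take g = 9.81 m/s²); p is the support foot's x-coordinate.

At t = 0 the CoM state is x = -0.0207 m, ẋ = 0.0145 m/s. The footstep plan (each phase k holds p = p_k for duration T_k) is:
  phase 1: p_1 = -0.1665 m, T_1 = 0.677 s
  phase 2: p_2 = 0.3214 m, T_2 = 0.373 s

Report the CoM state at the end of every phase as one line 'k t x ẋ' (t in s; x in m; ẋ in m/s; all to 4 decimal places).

phase 1: p=-0.1665, T=0.677, ωT=2.274652, cosh=4.913685, sinh=4.810852; start (x,ẋ)=(-0.020700, 0.014500) → end (x,ẋ)=(0.570677, 2.427957)
phase 2: p=0.3214, T=0.373, ωT=1.253243, cosh=1.893628, sinh=1.608051; start (x,ẋ)=(0.570677, 2.427957) → end (x,ẋ)=(1.955460, 5.944465)

1 0.6770 0.5707 2.4280
2 1.0500 1.9555 5.9445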